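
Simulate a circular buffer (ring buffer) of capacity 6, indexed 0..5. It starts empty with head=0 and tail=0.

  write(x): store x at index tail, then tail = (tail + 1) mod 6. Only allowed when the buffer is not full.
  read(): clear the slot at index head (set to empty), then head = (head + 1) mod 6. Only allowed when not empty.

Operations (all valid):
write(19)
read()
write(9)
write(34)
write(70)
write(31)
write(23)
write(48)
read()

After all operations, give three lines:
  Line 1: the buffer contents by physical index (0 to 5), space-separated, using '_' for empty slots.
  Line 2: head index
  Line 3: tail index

Answer: 48 _ 34 70 31 23
2
1

Derivation:
write(19): buf=[19 _ _ _ _ _], head=0, tail=1, size=1
read(): buf=[_ _ _ _ _ _], head=1, tail=1, size=0
write(9): buf=[_ 9 _ _ _ _], head=1, tail=2, size=1
write(34): buf=[_ 9 34 _ _ _], head=1, tail=3, size=2
write(70): buf=[_ 9 34 70 _ _], head=1, tail=4, size=3
write(31): buf=[_ 9 34 70 31 _], head=1, tail=5, size=4
write(23): buf=[_ 9 34 70 31 23], head=1, tail=0, size=5
write(48): buf=[48 9 34 70 31 23], head=1, tail=1, size=6
read(): buf=[48 _ 34 70 31 23], head=2, tail=1, size=5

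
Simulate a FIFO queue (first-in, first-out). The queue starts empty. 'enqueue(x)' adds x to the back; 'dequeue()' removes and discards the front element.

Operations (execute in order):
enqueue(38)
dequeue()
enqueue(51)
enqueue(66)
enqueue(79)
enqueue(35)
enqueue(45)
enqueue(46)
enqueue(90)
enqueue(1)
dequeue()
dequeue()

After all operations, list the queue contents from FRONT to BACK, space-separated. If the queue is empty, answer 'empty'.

enqueue(38): [38]
dequeue(): []
enqueue(51): [51]
enqueue(66): [51, 66]
enqueue(79): [51, 66, 79]
enqueue(35): [51, 66, 79, 35]
enqueue(45): [51, 66, 79, 35, 45]
enqueue(46): [51, 66, 79, 35, 45, 46]
enqueue(90): [51, 66, 79, 35, 45, 46, 90]
enqueue(1): [51, 66, 79, 35, 45, 46, 90, 1]
dequeue(): [66, 79, 35, 45, 46, 90, 1]
dequeue(): [79, 35, 45, 46, 90, 1]

Answer: 79 35 45 46 90 1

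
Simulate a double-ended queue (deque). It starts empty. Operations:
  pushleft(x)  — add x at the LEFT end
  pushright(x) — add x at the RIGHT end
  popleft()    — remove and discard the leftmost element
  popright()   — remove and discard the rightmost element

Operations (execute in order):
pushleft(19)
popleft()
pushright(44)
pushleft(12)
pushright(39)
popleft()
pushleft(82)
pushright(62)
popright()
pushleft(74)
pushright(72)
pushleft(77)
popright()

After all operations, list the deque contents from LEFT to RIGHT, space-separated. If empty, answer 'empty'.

pushleft(19): [19]
popleft(): []
pushright(44): [44]
pushleft(12): [12, 44]
pushright(39): [12, 44, 39]
popleft(): [44, 39]
pushleft(82): [82, 44, 39]
pushright(62): [82, 44, 39, 62]
popright(): [82, 44, 39]
pushleft(74): [74, 82, 44, 39]
pushright(72): [74, 82, 44, 39, 72]
pushleft(77): [77, 74, 82, 44, 39, 72]
popright(): [77, 74, 82, 44, 39]

Answer: 77 74 82 44 39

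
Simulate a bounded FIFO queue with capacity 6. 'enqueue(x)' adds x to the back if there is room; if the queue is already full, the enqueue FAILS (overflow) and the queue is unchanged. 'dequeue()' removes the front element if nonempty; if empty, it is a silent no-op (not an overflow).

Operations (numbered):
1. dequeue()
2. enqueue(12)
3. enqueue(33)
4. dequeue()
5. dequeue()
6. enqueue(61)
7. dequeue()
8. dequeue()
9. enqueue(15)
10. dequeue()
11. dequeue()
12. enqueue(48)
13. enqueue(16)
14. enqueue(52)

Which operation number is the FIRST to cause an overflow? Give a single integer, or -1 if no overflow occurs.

1. dequeue(): empty, no-op, size=0
2. enqueue(12): size=1
3. enqueue(33): size=2
4. dequeue(): size=1
5. dequeue(): size=0
6. enqueue(61): size=1
7. dequeue(): size=0
8. dequeue(): empty, no-op, size=0
9. enqueue(15): size=1
10. dequeue(): size=0
11. dequeue(): empty, no-op, size=0
12. enqueue(48): size=1
13. enqueue(16): size=2
14. enqueue(52): size=3

Answer: -1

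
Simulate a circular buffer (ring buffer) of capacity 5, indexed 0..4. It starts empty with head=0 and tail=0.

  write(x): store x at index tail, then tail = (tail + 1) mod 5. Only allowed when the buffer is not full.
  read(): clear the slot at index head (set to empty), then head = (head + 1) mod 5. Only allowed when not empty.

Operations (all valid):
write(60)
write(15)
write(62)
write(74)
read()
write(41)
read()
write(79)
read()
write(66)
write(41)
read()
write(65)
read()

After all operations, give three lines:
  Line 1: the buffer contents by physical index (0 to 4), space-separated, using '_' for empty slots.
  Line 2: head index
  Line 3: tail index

Answer: 79 66 41 65 _
0
4

Derivation:
write(60): buf=[60 _ _ _ _], head=0, tail=1, size=1
write(15): buf=[60 15 _ _ _], head=0, tail=2, size=2
write(62): buf=[60 15 62 _ _], head=0, tail=3, size=3
write(74): buf=[60 15 62 74 _], head=0, tail=4, size=4
read(): buf=[_ 15 62 74 _], head=1, tail=4, size=3
write(41): buf=[_ 15 62 74 41], head=1, tail=0, size=4
read(): buf=[_ _ 62 74 41], head=2, tail=0, size=3
write(79): buf=[79 _ 62 74 41], head=2, tail=1, size=4
read(): buf=[79 _ _ 74 41], head=3, tail=1, size=3
write(66): buf=[79 66 _ 74 41], head=3, tail=2, size=4
write(41): buf=[79 66 41 74 41], head=3, tail=3, size=5
read(): buf=[79 66 41 _ 41], head=4, tail=3, size=4
write(65): buf=[79 66 41 65 41], head=4, tail=4, size=5
read(): buf=[79 66 41 65 _], head=0, tail=4, size=4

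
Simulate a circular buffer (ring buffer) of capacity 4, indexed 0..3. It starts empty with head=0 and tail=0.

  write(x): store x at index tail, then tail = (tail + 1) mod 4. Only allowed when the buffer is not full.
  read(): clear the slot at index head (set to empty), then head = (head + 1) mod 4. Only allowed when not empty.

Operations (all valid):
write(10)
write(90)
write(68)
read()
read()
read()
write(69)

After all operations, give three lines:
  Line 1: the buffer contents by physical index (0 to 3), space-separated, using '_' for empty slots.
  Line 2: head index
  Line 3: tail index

Answer: _ _ _ 69
3
0

Derivation:
write(10): buf=[10 _ _ _], head=0, tail=1, size=1
write(90): buf=[10 90 _ _], head=0, tail=2, size=2
write(68): buf=[10 90 68 _], head=0, tail=3, size=3
read(): buf=[_ 90 68 _], head=1, tail=3, size=2
read(): buf=[_ _ 68 _], head=2, tail=3, size=1
read(): buf=[_ _ _ _], head=3, tail=3, size=0
write(69): buf=[_ _ _ 69], head=3, tail=0, size=1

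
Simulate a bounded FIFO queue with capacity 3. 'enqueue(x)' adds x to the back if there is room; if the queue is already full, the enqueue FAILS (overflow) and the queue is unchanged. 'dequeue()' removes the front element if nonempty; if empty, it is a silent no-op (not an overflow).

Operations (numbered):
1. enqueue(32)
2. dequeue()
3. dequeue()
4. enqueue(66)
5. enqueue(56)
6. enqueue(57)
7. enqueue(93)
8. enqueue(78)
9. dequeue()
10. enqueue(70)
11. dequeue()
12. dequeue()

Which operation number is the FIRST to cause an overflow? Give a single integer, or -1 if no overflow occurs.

1. enqueue(32): size=1
2. dequeue(): size=0
3. dequeue(): empty, no-op, size=0
4. enqueue(66): size=1
5. enqueue(56): size=2
6. enqueue(57): size=3
7. enqueue(93): size=3=cap → OVERFLOW (fail)
8. enqueue(78): size=3=cap → OVERFLOW (fail)
9. dequeue(): size=2
10. enqueue(70): size=3
11. dequeue(): size=2
12. dequeue(): size=1

Answer: 7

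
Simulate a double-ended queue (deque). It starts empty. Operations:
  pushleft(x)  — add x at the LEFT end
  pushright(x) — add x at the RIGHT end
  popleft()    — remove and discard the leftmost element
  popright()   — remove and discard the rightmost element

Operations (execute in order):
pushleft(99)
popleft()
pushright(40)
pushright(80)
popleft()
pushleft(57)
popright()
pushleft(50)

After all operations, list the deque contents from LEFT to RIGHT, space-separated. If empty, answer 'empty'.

Answer: 50 57

Derivation:
pushleft(99): [99]
popleft(): []
pushright(40): [40]
pushright(80): [40, 80]
popleft(): [80]
pushleft(57): [57, 80]
popright(): [57]
pushleft(50): [50, 57]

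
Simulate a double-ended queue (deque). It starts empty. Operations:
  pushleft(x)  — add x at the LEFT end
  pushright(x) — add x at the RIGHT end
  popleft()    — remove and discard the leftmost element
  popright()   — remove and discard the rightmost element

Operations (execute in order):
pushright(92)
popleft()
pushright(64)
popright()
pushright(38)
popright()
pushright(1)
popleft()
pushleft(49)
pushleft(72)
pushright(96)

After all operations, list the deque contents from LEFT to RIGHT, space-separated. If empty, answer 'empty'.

pushright(92): [92]
popleft(): []
pushright(64): [64]
popright(): []
pushright(38): [38]
popright(): []
pushright(1): [1]
popleft(): []
pushleft(49): [49]
pushleft(72): [72, 49]
pushright(96): [72, 49, 96]

Answer: 72 49 96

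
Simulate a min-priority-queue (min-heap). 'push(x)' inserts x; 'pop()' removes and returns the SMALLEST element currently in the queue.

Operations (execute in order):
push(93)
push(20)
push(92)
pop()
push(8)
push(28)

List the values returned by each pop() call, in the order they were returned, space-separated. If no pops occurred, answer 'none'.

push(93): heap contents = [93]
push(20): heap contents = [20, 93]
push(92): heap contents = [20, 92, 93]
pop() → 20: heap contents = [92, 93]
push(8): heap contents = [8, 92, 93]
push(28): heap contents = [8, 28, 92, 93]

Answer: 20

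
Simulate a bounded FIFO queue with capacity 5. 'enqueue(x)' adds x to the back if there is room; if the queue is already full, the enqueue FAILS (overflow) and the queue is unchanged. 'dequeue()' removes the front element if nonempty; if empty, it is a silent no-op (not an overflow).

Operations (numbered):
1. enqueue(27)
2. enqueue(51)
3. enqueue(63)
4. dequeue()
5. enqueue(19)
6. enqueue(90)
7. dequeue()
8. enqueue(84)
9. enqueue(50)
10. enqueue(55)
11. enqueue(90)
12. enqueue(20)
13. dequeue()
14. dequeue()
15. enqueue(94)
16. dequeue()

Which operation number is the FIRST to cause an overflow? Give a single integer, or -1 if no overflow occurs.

Answer: 10

Derivation:
1. enqueue(27): size=1
2. enqueue(51): size=2
3. enqueue(63): size=3
4. dequeue(): size=2
5. enqueue(19): size=3
6. enqueue(90): size=4
7. dequeue(): size=3
8. enqueue(84): size=4
9. enqueue(50): size=5
10. enqueue(55): size=5=cap → OVERFLOW (fail)
11. enqueue(90): size=5=cap → OVERFLOW (fail)
12. enqueue(20): size=5=cap → OVERFLOW (fail)
13. dequeue(): size=4
14. dequeue(): size=3
15. enqueue(94): size=4
16. dequeue(): size=3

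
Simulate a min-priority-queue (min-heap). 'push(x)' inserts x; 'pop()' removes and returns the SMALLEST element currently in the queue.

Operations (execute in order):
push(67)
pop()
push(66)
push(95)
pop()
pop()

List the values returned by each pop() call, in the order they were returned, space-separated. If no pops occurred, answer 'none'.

Answer: 67 66 95

Derivation:
push(67): heap contents = [67]
pop() → 67: heap contents = []
push(66): heap contents = [66]
push(95): heap contents = [66, 95]
pop() → 66: heap contents = [95]
pop() → 95: heap contents = []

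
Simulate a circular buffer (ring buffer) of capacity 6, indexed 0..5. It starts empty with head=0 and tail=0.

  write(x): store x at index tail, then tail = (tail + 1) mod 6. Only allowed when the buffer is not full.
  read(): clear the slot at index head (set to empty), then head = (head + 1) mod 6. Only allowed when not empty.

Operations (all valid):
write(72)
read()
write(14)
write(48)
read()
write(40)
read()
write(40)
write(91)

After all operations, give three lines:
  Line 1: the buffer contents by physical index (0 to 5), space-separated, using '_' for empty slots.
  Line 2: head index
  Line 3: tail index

write(72): buf=[72 _ _ _ _ _], head=0, tail=1, size=1
read(): buf=[_ _ _ _ _ _], head=1, tail=1, size=0
write(14): buf=[_ 14 _ _ _ _], head=1, tail=2, size=1
write(48): buf=[_ 14 48 _ _ _], head=1, tail=3, size=2
read(): buf=[_ _ 48 _ _ _], head=2, tail=3, size=1
write(40): buf=[_ _ 48 40 _ _], head=2, tail=4, size=2
read(): buf=[_ _ _ 40 _ _], head=3, tail=4, size=1
write(40): buf=[_ _ _ 40 40 _], head=3, tail=5, size=2
write(91): buf=[_ _ _ 40 40 91], head=3, tail=0, size=3

Answer: _ _ _ 40 40 91
3
0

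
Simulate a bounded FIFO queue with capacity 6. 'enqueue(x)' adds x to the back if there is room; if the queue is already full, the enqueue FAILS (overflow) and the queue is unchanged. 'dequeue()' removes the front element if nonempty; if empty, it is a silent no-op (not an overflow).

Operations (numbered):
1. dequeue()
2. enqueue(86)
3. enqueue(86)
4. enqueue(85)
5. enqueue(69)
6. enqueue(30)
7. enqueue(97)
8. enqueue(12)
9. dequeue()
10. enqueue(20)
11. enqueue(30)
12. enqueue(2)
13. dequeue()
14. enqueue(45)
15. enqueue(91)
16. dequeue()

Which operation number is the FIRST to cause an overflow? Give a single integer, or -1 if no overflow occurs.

Answer: 8

Derivation:
1. dequeue(): empty, no-op, size=0
2. enqueue(86): size=1
3. enqueue(86): size=2
4. enqueue(85): size=3
5. enqueue(69): size=4
6. enqueue(30): size=5
7. enqueue(97): size=6
8. enqueue(12): size=6=cap → OVERFLOW (fail)
9. dequeue(): size=5
10. enqueue(20): size=6
11. enqueue(30): size=6=cap → OVERFLOW (fail)
12. enqueue(2): size=6=cap → OVERFLOW (fail)
13. dequeue(): size=5
14. enqueue(45): size=6
15. enqueue(91): size=6=cap → OVERFLOW (fail)
16. dequeue(): size=5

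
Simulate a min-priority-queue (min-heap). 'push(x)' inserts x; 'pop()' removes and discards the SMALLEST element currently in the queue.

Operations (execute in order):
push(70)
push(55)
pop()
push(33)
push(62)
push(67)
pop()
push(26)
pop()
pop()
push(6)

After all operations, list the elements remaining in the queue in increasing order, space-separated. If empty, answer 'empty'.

Answer: 6 67 70

Derivation:
push(70): heap contents = [70]
push(55): heap contents = [55, 70]
pop() → 55: heap contents = [70]
push(33): heap contents = [33, 70]
push(62): heap contents = [33, 62, 70]
push(67): heap contents = [33, 62, 67, 70]
pop() → 33: heap contents = [62, 67, 70]
push(26): heap contents = [26, 62, 67, 70]
pop() → 26: heap contents = [62, 67, 70]
pop() → 62: heap contents = [67, 70]
push(6): heap contents = [6, 67, 70]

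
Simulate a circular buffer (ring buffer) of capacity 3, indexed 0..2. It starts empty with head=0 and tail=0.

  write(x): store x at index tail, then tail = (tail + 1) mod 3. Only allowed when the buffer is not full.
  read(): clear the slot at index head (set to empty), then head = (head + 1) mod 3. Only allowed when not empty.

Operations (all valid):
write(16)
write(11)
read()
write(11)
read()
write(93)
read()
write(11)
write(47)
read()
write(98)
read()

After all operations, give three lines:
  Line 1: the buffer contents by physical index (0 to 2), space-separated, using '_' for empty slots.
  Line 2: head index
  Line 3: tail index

write(16): buf=[16 _ _], head=0, tail=1, size=1
write(11): buf=[16 11 _], head=0, tail=2, size=2
read(): buf=[_ 11 _], head=1, tail=2, size=1
write(11): buf=[_ 11 11], head=1, tail=0, size=2
read(): buf=[_ _ 11], head=2, tail=0, size=1
write(93): buf=[93 _ 11], head=2, tail=1, size=2
read(): buf=[93 _ _], head=0, tail=1, size=1
write(11): buf=[93 11 _], head=0, tail=2, size=2
write(47): buf=[93 11 47], head=0, tail=0, size=3
read(): buf=[_ 11 47], head=1, tail=0, size=2
write(98): buf=[98 11 47], head=1, tail=1, size=3
read(): buf=[98 _ 47], head=2, tail=1, size=2

Answer: 98 _ 47
2
1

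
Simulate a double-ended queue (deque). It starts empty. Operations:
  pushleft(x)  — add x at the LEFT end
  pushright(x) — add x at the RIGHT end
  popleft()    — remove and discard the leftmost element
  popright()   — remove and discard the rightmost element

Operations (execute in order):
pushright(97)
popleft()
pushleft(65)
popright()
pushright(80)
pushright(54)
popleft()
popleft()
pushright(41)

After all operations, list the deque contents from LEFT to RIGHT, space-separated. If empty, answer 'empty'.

pushright(97): [97]
popleft(): []
pushleft(65): [65]
popright(): []
pushright(80): [80]
pushright(54): [80, 54]
popleft(): [54]
popleft(): []
pushright(41): [41]

Answer: 41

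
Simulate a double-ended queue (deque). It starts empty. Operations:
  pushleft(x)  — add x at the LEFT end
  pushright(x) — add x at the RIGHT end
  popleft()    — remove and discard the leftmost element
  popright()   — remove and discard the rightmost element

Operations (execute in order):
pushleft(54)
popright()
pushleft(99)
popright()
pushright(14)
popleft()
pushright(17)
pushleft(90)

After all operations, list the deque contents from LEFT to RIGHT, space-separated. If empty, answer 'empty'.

Answer: 90 17

Derivation:
pushleft(54): [54]
popright(): []
pushleft(99): [99]
popright(): []
pushright(14): [14]
popleft(): []
pushright(17): [17]
pushleft(90): [90, 17]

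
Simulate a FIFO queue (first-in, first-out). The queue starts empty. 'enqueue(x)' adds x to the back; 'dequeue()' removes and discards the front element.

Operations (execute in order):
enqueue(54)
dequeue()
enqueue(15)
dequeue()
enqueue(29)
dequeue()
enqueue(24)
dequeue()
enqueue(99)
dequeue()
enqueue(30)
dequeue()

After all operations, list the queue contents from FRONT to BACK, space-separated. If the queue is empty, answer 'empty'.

enqueue(54): [54]
dequeue(): []
enqueue(15): [15]
dequeue(): []
enqueue(29): [29]
dequeue(): []
enqueue(24): [24]
dequeue(): []
enqueue(99): [99]
dequeue(): []
enqueue(30): [30]
dequeue(): []

Answer: empty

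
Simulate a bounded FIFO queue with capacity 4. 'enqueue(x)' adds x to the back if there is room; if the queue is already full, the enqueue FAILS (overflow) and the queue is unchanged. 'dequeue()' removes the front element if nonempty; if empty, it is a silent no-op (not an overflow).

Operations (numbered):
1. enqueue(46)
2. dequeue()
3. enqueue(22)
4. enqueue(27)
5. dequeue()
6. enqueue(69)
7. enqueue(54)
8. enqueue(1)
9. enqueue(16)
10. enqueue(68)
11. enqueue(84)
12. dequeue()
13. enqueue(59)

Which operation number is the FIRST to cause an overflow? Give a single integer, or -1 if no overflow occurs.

Answer: 9

Derivation:
1. enqueue(46): size=1
2. dequeue(): size=0
3. enqueue(22): size=1
4. enqueue(27): size=2
5. dequeue(): size=1
6. enqueue(69): size=2
7. enqueue(54): size=3
8. enqueue(1): size=4
9. enqueue(16): size=4=cap → OVERFLOW (fail)
10. enqueue(68): size=4=cap → OVERFLOW (fail)
11. enqueue(84): size=4=cap → OVERFLOW (fail)
12. dequeue(): size=3
13. enqueue(59): size=4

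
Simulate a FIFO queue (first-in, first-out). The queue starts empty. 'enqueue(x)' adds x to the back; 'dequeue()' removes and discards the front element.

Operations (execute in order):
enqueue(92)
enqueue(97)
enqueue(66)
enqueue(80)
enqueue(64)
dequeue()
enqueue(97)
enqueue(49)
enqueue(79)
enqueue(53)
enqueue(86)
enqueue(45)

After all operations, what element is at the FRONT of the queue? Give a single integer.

enqueue(92): queue = [92]
enqueue(97): queue = [92, 97]
enqueue(66): queue = [92, 97, 66]
enqueue(80): queue = [92, 97, 66, 80]
enqueue(64): queue = [92, 97, 66, 80, 64]
dequeue(): queue = [97, 66, 80, 64]
enqueue(97): queue = [97, 66, 80, 64, 97]
enqueue(49): queue = [97, 66, 80, 64, 97, 49]
enqueue(79): queue = [97, 66, 80, 64, 97, 49, 79]
enqueue(53): queue = [97, 66, 80, 64, 97, 49, 79, 53]
enqueue(86): queue = [97, 66, 80, 64, 97, 49, 79, 53, 86]
enqueue(45): queue = [97, 66, 80, 64, 97, 49, 79, 53, 86, 45]

Answer: 97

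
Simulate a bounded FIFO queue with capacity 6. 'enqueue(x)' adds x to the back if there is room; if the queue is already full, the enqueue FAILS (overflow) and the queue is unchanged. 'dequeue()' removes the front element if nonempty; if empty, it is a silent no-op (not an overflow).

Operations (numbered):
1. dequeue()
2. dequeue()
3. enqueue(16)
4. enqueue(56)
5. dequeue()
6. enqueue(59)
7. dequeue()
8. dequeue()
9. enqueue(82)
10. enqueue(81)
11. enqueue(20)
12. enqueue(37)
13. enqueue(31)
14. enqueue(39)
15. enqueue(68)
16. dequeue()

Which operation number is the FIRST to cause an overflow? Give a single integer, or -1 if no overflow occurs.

Answer: 15

Derivation:
1. dequeue(): empty, no-op, size=0
2. dequeue(): empty, no-op, size=0
3. enqueue(16): size=1
4. enqueue(56): size=2
5. dequeue(): size=1
6. enqueue(59): size=2
7. dequeue(): size=1
8. dequeue(): size=0
9. enqueue(82): size=1
10. enqueue(81): size=2
11. enqueue(20): size=3
12. enqueue(37): size=4
13. enqueue(31): size=5
14. enqueue(39): size=6
15. enqueue(68): size=6=cap → OVERFLOW (fail)
16. dequeue(): size=5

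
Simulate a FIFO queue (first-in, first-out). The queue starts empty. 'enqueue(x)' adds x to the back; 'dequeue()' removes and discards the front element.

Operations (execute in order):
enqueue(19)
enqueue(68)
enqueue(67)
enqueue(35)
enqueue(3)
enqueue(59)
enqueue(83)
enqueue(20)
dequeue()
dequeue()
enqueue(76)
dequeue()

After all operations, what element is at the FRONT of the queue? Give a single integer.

enqueue(19): queue = [19]
enqueue(68): queue = [19, 68]
enqueue(67): queue = [19, 68, 67]
enqueue(35): queue = [19, 68, 67, 35]
enqueue(3): queue = [19, 68, 67, 35, 3]
enqueue(59): queue = [19, 68, 67, 35, 3, 59]
enqueue(83): queue = [19, 68, 67, 35, 3, 59, 83]
enqueue(20): queue = [19, 68, 67, 35, 3, 59, 83, 20]
dequeue(): queue = [68, 67, 35, 3, 59, 83, 20]
dequeue(): queue = [67, 35, 3, 59, 83, 20]
enqueue(76): queue = [67, 35, 3, 59, 83, 20, 76]
dequeue(): queue = [35, 3, 59, 83, 20, 76]

Answer: 35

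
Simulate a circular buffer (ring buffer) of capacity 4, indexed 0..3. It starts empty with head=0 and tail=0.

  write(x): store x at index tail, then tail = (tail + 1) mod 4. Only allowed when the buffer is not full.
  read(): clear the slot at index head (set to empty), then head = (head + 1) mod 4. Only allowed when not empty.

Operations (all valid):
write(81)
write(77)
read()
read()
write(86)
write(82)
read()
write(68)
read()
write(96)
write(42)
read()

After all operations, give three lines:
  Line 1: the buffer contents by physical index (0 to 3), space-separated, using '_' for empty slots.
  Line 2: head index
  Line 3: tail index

Answer: _ 96 42 _
1
3

Derivation:
write(81): buf=[81 _ _ _], head=0, tail=1, size=1
write(77): buf=[81 77 _ _], head=0, tail=2, size=2
read(): buf=[_ 77 _ _], head=1, tail=2, size=1
read(): buf=[_ _ _ _], head=2, tail=2, size=0
write(86): buf=[_ _ 86 _], head=2, tail=3, size=1
write(82): buf=[_ _ 86 82], head=2, tail=0, size=2
read(): buf=[_ _ _ 82], head=3, tail=0, size=1
write(68): buf=[68 _ _ 82], head=3, tail=1, size=2
read(): buf=[68 _ _ _], head=0, tail=1, size=1
write(96): buf=[68 96 _ _], head=0, tail=2, size=2
write(42): buf=[68 96 42 _], head=0, tail=3, size=3
read(): buf=[_ 96 42 _], head=1, tail=3, size=2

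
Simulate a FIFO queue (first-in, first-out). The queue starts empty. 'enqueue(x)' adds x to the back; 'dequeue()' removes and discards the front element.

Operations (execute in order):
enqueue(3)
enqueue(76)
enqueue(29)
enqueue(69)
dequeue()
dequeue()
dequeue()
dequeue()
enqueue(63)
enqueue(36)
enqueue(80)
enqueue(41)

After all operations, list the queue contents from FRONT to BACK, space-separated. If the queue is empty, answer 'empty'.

enqueue(3): [3]
enqueue(76): [3, 76]
enqueue(29): [3, 76, 29]
enqueue(69): [3, 76, 29, 69]
dequeue(): [76, 29, 69]
dequeue(): [29, 69]
dequeue(): [69]
dequeue(): []
enqueue(63): [63]
enqueue(36): [63, 36]
enqueue(80): [63, 36, 80]
enqueue(41): [63, 36, 80, 41]

Answer: 63 36 80 41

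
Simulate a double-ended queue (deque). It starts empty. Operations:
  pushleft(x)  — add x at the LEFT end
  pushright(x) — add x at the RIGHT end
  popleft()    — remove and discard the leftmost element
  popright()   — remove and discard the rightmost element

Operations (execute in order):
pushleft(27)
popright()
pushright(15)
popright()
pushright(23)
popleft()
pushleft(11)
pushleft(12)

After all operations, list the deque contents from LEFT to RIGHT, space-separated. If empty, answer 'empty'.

pushleft(27): [27]
popright(): []
pushright(15): [15]
popright(): []
pushright(23): [23]
popleft(): []
pushleft(11): [11]
pushleft(12): [12, 11]

Answer: 12 11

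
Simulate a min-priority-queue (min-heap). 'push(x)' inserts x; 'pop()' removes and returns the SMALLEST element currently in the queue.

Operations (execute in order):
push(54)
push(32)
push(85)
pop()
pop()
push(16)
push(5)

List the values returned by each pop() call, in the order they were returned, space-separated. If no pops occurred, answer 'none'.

Answer: 32 54

Derivation:
push(54): heap contents = [54]
push(32): heap contents = [32, 54]
push(85): heap contents = [32, 54, 85]
pop() → 32: heap contents = [54, 85]
pop() → 54: heap contents = [85]
push(16): heap contents = [16, 85]
push(5): heap contents = [5, 16, 85]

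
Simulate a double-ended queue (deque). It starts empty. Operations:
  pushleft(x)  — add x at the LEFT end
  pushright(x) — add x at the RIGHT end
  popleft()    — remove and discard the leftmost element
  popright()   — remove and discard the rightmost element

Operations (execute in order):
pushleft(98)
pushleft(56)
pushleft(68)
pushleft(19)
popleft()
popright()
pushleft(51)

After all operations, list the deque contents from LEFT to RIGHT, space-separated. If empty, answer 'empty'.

pushleft(98): [98]
pushleft(56): [56, 98]
pushleft(68): [68, 56, 98]
pushleft(19): [19, 68, 56, 98]
popleft(): [68, 56, 98]
popright(): [68, 56]
pushleft(51): [51, 68, 56]

Answer: 51 68 56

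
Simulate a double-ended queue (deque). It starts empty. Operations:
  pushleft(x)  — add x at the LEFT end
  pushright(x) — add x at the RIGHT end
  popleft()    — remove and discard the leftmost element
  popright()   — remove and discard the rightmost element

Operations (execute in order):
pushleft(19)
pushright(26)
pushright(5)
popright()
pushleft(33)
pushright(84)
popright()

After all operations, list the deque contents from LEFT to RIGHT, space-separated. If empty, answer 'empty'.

Answer: 33 19 26

Derivation:
pushleft(19): [19]
pushright(26): [19, 26]
pushright(5): [19, 26, 5]
popright(): [19, 26]
pushleft(33): [33, 19, 26]
pushright(84): [33, 19, 26, 84]
popright(): [33, 19, 26]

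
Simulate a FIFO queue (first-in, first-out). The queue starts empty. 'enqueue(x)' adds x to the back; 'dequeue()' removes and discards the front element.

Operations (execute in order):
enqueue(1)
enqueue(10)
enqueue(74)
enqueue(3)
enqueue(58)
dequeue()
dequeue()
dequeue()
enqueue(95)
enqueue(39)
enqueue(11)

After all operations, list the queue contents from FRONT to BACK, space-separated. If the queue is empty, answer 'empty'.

Answer: 3 58 95 39 11

Derivation:
enqueue(1): [1]
enqueue(10): [1, 10]
enqueue(74): [1, 10, 74]
enqueue(3): [1, 10, 74, 3]
enqueue(58): [1, 10, 74, 3, 58]
dequeue(): [10, 74, 3, 58]
dequeue(): [74, 3, 58]
dequeue(): [3, 58]
enqueue(95): [3, 58, 95]
enqueue(39): [3, 58, 95, 39]
enqueue(11): [3, 58, 95, 39, 11]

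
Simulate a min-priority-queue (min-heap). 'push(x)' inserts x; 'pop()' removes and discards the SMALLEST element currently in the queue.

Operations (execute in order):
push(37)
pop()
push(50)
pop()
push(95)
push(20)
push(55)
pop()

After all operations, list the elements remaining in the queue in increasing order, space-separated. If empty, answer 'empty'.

Answer: 55 95

Derivation:
push(37): heap contents = [37]
pop() → 37: heap contents = []
push(50): heap contents = [50]
pop() → 50: heap contents = []
push(95): heap contents = [95]
push(20): heap contents = [20, 95]
push(55): heap contents = [20, 55, 95]
pop() → 20: heap contents = [55, 95]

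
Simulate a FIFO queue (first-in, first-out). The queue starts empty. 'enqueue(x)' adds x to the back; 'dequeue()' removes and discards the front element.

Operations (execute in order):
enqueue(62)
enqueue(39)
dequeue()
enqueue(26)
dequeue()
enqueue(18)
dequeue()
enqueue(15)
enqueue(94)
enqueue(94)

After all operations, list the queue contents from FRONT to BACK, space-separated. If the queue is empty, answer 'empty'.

Answer: 18 15 94 94

Derivation:
enqueue(62): [62]
enqueue(39): [62, 39]
dequeue(): [39]
enqueue(26): [39, 26]
dequeue(): [26]
enqueue(18): [26, 18]
dequeue(): [18]
enqueue(15): [18, 15]
enqueue(94): [18, 15, 94]
enqueue(94): [18, 15, 94, 94]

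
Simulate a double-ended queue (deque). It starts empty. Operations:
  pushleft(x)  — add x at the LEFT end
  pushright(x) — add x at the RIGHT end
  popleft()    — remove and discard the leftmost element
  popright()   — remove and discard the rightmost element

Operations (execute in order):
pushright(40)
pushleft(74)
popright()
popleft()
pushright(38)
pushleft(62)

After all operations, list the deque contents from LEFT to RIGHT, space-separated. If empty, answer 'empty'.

Answer: 62 38

Derivation:
pushright(40): [40]
pushleft(74): [74, 40]
popright(): [74]
popleft(): []
pushright(38): [38]
pushleft(62): [62, 38]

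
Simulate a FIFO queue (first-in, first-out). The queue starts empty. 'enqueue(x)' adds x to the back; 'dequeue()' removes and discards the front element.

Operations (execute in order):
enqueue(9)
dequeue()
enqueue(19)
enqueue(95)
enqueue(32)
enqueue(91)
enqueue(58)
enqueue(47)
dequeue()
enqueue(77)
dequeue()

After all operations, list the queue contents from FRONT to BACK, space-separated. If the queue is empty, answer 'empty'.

Answer: 32 91 58 47 77

Derivation:
enqueue(9): [9]
dequeue(): []
enqueue(19): [19]
enqueue(95): [19, 95]
enqueue(32): [19, 95, 32]
enqueue(91): [19, 95, 32, 91]
enqueue(58): [19, 95, 32, 91, 58]
enqueue(47): [19, 95, 32, 91, 58, 47]
dequeue(): [95, 32, 91, 58, 47]
enqueue(77): [95, 32, 91, 58, 47, 77]
dequeue(): [32, 91, 58, 47, 77]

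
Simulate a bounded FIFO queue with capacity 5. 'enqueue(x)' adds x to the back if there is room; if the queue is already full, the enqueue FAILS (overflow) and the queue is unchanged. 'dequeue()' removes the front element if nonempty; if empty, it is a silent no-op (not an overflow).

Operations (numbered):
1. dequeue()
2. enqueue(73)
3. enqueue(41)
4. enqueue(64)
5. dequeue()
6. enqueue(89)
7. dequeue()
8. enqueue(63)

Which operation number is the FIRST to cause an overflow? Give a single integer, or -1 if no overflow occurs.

1. dequeue(): empty, no-op, size=0
2. enqueue(73): size=1
3. enqueue(41): size=2
4. enqueue(64): size=3
5. dequeue(): size=2
6. enqueue(89): size=3
7. dequeue(): size=2
8. enqueue(63): size=3

Answer: -1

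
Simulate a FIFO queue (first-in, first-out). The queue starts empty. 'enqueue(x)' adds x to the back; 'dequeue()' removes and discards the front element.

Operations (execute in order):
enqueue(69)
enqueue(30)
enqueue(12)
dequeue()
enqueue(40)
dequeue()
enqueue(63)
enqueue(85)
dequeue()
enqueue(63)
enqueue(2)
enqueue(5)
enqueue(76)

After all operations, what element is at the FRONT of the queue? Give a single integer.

enqueue(69): queue = [69]
enqueue(30): queue = [69, 30]
enqueue(12): queue = [69, 30, 12]
dequeue(): queue = [30, 12]
enqueue(40): queue = [30, 12, 40]
dequeue(): queue = [12, 40]
enqueue(63): queue = [12, 40, 63]
enqueue(85): queue = [12, 40, 63, 85]
dequeue(): queue = [40, 63, 85]
enqueue(63): queue = [40, 63, 85, 63]
enqueue(2): queue = [40, 63, 85, 63, 2]
enqueue(5): queue = [40, 63, 85, 63, 2, 5]
enqueue(76): queue = [40, 63, 85, 63, 2, 5, 76]

Answer: 40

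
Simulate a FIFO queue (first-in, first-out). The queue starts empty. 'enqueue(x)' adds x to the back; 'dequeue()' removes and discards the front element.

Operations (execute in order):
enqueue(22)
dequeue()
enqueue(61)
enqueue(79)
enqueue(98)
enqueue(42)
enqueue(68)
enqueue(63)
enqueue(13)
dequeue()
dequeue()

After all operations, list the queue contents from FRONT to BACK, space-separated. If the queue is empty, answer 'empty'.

enqueue(22): [22]
dequeue(): []
enqueue(61): [61]
enqueue(79): [61, 79]
enqueue(98): [61, 79, 98]
enqueue(42): [61, 79, 98, 42]
enqueue(68): [61, 79, 98, 42, 68]
enqueue(63): [61, 79, 98, 42, 68, 63]
enqueue(13): [61, 79, 98, 42, 68, 63, 13]
dequeue(): [79, 98, 42, 68, 63, 13]
dequeue(): [98, 42, 68, 63, 13]

Answer: 98 42 68 63 13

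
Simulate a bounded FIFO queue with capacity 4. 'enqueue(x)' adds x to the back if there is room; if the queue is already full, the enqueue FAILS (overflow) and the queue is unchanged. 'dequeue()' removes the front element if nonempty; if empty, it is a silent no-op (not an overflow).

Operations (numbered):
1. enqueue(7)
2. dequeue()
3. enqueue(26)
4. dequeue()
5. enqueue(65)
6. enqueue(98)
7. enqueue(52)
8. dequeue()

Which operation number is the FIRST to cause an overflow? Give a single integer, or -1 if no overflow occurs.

1. enqueue(7): size=1
2. dequeue(): size=0
3. enqueue(26): size=1
4. dequeue(): size=0
5. enqueue(65): size=1
6. enqueue(98): size=2
7. enqueue(52): size=3
8. dequeue(): size=2

Answer: -1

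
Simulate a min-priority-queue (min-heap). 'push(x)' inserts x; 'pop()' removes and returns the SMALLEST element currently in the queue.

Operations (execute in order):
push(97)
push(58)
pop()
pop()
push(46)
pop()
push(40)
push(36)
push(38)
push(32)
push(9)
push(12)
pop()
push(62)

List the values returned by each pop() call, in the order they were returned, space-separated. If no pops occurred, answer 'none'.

push(97): heap contents = [97]
push(58): heap contents = [58, 97]
pop() → 58: heap contents = [97]
pop() → 97: heap contents = []
push(46): heap contents = [46]
pop() → 46: heap contents = []
push(40): heap contents = [40]
push(36): heap contents = [36, 40]
push(38): heap contents = [36, 38, 40]
push(32): heap contents = [32, 36, 38, 40]
push(9): heap contents = [9, 32, 36, 38, 40]
push(12): heap contents = [9, 12, 32, 36, 38, 40]
pop() → 9: heap contents = [12, 32, 36, 38, 40]
push(62): heap contents = [12, 32, 36, 38, 40, 62]

Answer: 58 97 46 9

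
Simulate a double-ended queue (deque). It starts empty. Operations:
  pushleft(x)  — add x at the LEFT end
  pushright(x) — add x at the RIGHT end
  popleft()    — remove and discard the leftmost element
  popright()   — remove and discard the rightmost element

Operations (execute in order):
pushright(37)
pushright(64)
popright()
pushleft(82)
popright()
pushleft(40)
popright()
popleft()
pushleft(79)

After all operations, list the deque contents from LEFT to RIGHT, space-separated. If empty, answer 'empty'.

Answer: 79

Derivation:
pushright(37): [37]
pushright(64): [37, 64]
popright(): [37]
pushleft(82): [82, 37]
popright(): [82]
pushleft(40): [40, 82]
popright(): [40]
popleft(): []
pushleft(79): [79]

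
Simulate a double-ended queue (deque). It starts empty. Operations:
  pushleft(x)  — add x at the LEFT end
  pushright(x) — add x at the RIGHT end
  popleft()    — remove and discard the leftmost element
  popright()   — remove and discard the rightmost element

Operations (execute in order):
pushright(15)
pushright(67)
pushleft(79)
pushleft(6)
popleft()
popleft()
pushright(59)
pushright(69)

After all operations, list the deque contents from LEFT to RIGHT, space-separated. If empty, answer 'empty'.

pushright(15): [15]
pushright(67): [15, 67]
pushleft(79): [79, 15, 67]
pushleft(6): [6, 79, 15, 67]
popleft(): [79, 15, 67]
popleft(): [15, 67]
pushright(59): [15, 67, 59]
pushright(69): [15, 67, 59, 69]

Answer: 15 67 59 69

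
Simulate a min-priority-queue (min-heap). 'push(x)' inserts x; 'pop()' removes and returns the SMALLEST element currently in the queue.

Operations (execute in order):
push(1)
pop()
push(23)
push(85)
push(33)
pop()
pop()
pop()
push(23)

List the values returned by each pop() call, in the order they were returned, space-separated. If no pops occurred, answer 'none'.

Answer: 1 23 33 85

Derivation:
push(1): heap contents = [1]
pop() → 1: heap contents = []
push(23): heap contents = [23]
push(85): heap contents = [23, 85]
push(33): heap contents = [23, 33, 85]
pop() → 23: heap contents = [33, 85]
pop() → 33: heap contents = [85]
pop() → 85: heap contents = []
push(23): heap contents = [23]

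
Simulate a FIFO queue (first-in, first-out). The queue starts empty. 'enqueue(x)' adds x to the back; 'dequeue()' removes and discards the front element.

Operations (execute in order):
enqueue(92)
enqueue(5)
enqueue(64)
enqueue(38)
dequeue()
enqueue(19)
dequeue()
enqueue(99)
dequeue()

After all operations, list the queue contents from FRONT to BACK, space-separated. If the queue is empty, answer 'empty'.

enqueue(92): [92]
enqueue(5): [92, 5]
enqueue(64): [92, 5, 64]
enqueue(38): [92, 5, 64, 38]
dequeue(): [5, 64, 38]
enqueue(19): [5, 64, 38, 19]
dequeue(): [64, 38, 19]
enqueue(99): [64, 38, 19, 99]
dequeue(): [38, 19, 99]

Answer: 38 19 99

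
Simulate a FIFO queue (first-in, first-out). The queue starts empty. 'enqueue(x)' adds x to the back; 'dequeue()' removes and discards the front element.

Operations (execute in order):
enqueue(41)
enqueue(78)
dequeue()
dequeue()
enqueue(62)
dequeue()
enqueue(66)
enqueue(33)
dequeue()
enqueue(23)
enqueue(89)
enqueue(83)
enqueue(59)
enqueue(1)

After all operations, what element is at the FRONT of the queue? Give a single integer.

enqueue(41): queue = [41]
enqueue(78): queue = [41, 78]
dequeue(): queue = [78]
dequeue(): queue = []
enqueue(62): queue = [62]
dequeue(): queue = []
enqueue(66): queue = [66]
enqueue(33): queue = [66, 33]
dequeue(): queue = [33]
enqueue(23): queue = [33, 23]
enqueue(89): queue = [33, 23, 89]
enqueue(83): queue = [33, 23, 89, 83]
enqueue(59): queue = [33, 23, 89, 83, 59]
enqueue(1): queue = [33, 23, 89, 83, 59, 1]

Answer: 33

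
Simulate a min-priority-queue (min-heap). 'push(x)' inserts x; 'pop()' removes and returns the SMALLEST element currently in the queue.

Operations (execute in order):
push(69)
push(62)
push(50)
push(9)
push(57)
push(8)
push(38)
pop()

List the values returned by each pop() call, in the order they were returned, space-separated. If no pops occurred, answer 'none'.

push(69): heap contents = [69]
push(62): heap contents = [62, 69]
push(50): heap contents = [50, 62, 69]
push(9): heap contents = [9, 50, 62, 69]
push(57): heap contents = [9, 50, 57, 62, 69]
push(8): heap contents = [8, 9, 50, 57, 62, 69]
push(38): heap contents = [8, 9, 38, 50, 57, 62, 69]
pop() → 8: heap contents = [9, 38, 50, 57, 62, 69]

Answer: 8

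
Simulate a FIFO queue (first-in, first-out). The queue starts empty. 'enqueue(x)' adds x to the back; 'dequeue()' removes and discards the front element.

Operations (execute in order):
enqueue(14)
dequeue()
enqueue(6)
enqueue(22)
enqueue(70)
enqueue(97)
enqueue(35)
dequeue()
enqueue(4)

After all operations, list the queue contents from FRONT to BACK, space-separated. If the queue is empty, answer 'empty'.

Answer: 22 70 97 35 4

Derivation:
enqueue(14): [14]
dequeue(): []
enqueue(6): [6]
enqueue(22): [6, 22]
enqueue(70): [6, 22, 70]
enqueue(97): [6, 22, 70, 97]
enqueue(35): [6, 22, 70, 97, 35]
dequeue(): [22, 70, 97, 35]
enqueue(4): [22, 70, 97, 35, 4]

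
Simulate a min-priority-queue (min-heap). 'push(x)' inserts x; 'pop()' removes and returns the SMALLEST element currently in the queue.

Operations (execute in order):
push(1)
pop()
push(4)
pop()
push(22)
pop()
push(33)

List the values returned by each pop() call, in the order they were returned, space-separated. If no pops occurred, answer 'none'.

Answer: 1 4 22

Derivation:
push(1): heap contents = [1]
pop() → 1: heap contents = []
push(4): heap contents = [4]
pop() → 4: heap contents = []
push(22): heap contents = [22]
pop() → 22: heap contents = []
push(33): heap contents = [33]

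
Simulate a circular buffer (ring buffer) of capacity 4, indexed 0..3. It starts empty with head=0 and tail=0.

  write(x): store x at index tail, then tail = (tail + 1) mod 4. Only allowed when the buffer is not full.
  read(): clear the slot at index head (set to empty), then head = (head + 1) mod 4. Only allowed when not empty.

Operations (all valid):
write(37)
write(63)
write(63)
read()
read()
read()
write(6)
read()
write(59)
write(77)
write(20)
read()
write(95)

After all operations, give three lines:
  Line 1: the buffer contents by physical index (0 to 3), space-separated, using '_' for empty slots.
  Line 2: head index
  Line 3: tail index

Answer: _ 77 20 95
1
0

Derivation:
write(37): buf=[37 _ _ _], head=0, tail=1, size=1
write(63): buf=[37 63 _ _], head=0, tail=2, size=2
write(63): buf=[37 63 63 _], head=0, tail=3, size=3
read(): buf=[_ 63 63 _], head=1, tail=3, size=2
read(): buf=[_ _ 63 _], head=2, tail=3, size=1
read(): buf=[_ _ _ _], head=3, tail=3, size=0
write(6): buf=[_ _ _ 6], head=3, tail=0, size=1
read(): buf=[_ _ _ _], head=0, tail=0, size=0
write(59): buf=[59 _ _ _], head=0, tail=1, size=1
write(77): buf=[59 77 _ _], head=0, tail=2, size=2
write(20): buf=[59 77 20 _], head=0, tail=3, size=3
read(): buf=[_ 77 20 _], head=1, tail=3, size=2
write(95): buf=[_ 77 20 95], head=1, tail=0, size=3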